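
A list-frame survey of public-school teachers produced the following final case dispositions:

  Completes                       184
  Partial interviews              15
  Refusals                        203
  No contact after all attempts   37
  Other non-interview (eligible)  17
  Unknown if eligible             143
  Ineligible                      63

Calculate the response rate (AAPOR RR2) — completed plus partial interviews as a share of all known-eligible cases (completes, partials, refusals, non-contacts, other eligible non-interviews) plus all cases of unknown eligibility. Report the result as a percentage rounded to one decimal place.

Numerator: 184 + 15 = 199
Denom: 184 + 15 + 203 + 37 + 17 + 143 = 599
RR2 = 199 / 599 = 0.3322

33.2%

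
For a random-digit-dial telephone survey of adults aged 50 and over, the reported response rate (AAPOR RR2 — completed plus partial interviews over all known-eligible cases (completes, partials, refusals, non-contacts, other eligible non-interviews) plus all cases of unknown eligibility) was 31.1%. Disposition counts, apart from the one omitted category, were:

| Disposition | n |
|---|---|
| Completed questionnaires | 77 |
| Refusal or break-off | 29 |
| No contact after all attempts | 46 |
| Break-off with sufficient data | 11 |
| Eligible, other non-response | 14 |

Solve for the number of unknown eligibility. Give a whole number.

106

Top = 77 + 11 = 88
RR2 = 88 / D = 0.311
D = 88 / 0.311 = 283.0
Other denominator terms total 177
unknown eligibility = 283.0 − 177 ≈ 106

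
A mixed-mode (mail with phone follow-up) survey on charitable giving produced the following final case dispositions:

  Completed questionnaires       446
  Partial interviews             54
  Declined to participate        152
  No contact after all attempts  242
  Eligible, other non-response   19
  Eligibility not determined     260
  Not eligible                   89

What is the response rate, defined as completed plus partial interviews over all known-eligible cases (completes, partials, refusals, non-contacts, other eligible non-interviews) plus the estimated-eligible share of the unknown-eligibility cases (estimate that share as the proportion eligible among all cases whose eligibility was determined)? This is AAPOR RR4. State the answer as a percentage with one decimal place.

Top: 446 + 54 = 500
Known eligible: 446 + 54 + 152 + 242 + 19 = 913
e = 913 / (913 + 89) = 913 / 1002 = 0.9112
Estimated eligible among unknowns: 0.9112 × 260 = 236.91
Denominator: 913 + 236.91 = 1149.91
RR4 = 500 / 1149.91 = 0.4348

43.5%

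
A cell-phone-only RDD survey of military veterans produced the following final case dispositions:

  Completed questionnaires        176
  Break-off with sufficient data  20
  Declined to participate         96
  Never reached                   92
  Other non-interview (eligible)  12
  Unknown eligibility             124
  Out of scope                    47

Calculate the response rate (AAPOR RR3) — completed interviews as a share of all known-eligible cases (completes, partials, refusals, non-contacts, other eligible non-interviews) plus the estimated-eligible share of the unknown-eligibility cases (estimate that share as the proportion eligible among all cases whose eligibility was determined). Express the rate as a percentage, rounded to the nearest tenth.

34.7%

Num = 176
Known eligible = 176 + 20 + 96 + 92 + 12 = 396
e = 396 / (396 + 47) = 396 / 443 = 0.8939
Estimated eligible among unknowns = 0.8939 × 124 = 110.84
Denom = 396 + 110.84 = 506.84
RR3 = 176 / 506.84 = 0.3472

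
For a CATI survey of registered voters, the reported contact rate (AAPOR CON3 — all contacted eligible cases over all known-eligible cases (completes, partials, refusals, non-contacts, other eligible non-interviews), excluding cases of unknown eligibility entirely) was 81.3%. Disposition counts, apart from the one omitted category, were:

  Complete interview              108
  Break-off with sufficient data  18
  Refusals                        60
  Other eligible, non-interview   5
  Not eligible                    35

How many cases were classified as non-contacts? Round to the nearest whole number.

Numerator: 108 + 18 + 60 + 5 = 191
CON3 = 191 / D = 0.813
D = 191 / 0.813 = 234.9
Rest of base = 191
non-contacts = 234.9 − 191 ≈ 44

44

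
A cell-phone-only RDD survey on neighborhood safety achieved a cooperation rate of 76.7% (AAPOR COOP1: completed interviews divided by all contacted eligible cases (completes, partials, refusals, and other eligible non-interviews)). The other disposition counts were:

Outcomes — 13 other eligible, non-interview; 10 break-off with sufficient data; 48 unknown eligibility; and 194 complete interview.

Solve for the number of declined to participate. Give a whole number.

36

COOP1 = 194 / D = 0.767
D = 194 / 0.767 = 252.9
Other denominator terms total 217
declined to participate = 252.9 − 217 ≈ 36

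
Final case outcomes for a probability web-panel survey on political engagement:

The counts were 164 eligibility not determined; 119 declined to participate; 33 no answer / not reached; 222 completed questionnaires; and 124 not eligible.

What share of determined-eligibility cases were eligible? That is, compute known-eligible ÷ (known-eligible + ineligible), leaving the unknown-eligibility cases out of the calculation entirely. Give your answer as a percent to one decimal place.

75.1%

Determined eligible → 222 + 119 + 33 = 374
e = 374 / (374 + 124) = 374 / 498 = 0.7510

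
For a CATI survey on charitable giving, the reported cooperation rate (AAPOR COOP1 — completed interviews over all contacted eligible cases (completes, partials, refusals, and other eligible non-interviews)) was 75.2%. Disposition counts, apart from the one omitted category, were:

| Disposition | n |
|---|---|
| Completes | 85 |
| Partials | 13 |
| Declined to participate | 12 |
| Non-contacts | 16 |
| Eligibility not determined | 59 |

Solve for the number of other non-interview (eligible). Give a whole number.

COOP1 = 85 / D = 0.752
D = 85 / 0.752 = 113.0
Other denominator terms total 110
other non-interview (eligible) = 113.0 − 110 ≈ 3

3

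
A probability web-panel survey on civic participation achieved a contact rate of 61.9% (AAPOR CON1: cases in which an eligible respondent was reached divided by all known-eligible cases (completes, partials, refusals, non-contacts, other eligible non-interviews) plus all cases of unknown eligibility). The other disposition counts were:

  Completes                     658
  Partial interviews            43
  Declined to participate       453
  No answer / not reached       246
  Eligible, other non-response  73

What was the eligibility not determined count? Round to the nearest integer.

509

Top → 658 + 43 + 453 + 73 = 1227
CON1 = 1227 / D = 0.619
D = 1227 / 0.619 = 1982.2
Rest of base = 1473
eligibility not determined = 1982.2 − 1473 ≈ 509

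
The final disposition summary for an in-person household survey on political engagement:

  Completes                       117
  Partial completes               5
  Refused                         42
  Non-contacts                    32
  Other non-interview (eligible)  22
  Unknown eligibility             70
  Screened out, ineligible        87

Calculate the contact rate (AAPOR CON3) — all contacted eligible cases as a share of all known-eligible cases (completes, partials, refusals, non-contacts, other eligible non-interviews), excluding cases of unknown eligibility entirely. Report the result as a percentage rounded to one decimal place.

Top: 117 + 5 + 42 + 22 = 186
Denom: 117 + 5 + 42 + 32 + 22 = 218
CON3 = 186 / 218 = 0.8532

85.3%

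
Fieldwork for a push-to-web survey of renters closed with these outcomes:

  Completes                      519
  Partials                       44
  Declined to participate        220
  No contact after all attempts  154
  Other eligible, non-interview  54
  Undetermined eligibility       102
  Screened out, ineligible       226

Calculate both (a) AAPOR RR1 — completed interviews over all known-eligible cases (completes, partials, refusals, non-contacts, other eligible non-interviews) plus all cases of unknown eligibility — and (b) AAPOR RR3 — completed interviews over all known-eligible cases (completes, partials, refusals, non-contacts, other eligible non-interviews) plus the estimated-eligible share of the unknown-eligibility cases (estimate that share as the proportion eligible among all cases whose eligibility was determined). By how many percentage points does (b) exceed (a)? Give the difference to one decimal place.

Numerator = 519
Denominator = 519 + 44 + 220 + 154 + 54 + 102 = 1093
RR1 = 519 / 1093 = 0.4748
Known eligible = 519 + 44 + 220 + 154 + 54 = 991
e = 991 / (991 + 226) = 991 / 1217 = 0.8143
Eligible share of unknowns = 0.8143 × 102 = 83.06
Denominator = 991 + 83.06 = 1074.06
RR3 = 519 / 1074.06 = 0.4832
Difference = 48.32 − 47.48 = 0.84 percentage points

0.8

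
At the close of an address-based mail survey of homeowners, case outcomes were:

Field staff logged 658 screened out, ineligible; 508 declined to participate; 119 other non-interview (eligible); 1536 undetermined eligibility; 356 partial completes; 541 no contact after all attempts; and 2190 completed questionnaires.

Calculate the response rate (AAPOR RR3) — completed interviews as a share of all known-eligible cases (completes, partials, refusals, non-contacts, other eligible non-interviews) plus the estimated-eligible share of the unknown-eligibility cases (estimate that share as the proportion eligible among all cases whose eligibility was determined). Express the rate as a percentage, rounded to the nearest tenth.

43.6%

Numerator = 2190
Known eligible = 2190 + 356 + 508 + 541 + 119 = 3714
e = 3714 / (3714 + 658) = 3714 / 4372 = 0.8495
Eligible share of unknowns = 0.8495 × 1536 = 1304.83
Denominator = 3714 + 1304.83 = 5018.83
RR3 = 2190 / 5018.83 = 0.4364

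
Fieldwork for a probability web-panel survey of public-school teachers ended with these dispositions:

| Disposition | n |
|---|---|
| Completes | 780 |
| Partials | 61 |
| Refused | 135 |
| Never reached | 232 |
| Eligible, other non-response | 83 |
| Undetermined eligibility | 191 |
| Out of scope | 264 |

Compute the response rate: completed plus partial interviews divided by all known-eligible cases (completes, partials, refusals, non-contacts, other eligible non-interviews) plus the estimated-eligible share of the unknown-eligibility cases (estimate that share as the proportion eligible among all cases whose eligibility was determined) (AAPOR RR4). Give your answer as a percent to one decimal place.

Numerator = 780 + 61 = 841
Eligible (known) = 780 + 61 + 135 + 232 + 83 = 1291
e = 1291 / (1291 + 264) = 1291 / 1555 = 0.8302
Estimated eligible among unknowns = 0.8302 × 191 = 158.57
Base = 1291 + 158.57 = 1449.57
RR4 = 841 / 1449.57 = 0.5802

58.0%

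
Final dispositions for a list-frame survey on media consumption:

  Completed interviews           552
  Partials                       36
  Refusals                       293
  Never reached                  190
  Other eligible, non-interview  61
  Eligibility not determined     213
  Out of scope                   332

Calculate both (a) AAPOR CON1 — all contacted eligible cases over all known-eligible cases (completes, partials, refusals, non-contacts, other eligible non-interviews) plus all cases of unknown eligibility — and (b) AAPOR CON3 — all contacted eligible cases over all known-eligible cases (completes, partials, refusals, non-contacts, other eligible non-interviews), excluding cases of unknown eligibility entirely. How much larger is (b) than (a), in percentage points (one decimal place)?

Num: 552 + 36 + 293 + 61 = 942
Denom: 552 + 36 + 293 + 190 + 61 + 213 = 1345
CON1 = 942 / 1345 = 0.7004
Denom: 552 + 36 + 293 + 190 + 61 = 1132
CON3 = 942 / 1132 = 0.8322
Difference = 83.22 − 70.04 = 13.18 percentage points

13.2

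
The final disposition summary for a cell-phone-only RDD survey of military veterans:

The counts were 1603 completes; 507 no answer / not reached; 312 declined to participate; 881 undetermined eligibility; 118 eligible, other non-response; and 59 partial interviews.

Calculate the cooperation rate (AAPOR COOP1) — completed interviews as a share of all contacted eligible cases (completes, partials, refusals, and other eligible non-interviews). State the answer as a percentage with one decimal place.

76.6%

Numerator = 1603
Denominator = 1603 + 59 + 312 + 118 = 2092
COOP1 = 1603 / 2092 = 0.7663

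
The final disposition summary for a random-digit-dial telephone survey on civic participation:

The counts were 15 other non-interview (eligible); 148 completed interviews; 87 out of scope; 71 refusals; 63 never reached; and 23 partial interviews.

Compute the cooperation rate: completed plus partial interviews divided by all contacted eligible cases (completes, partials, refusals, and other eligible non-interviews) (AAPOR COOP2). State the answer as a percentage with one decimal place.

Numerator: 148 + 23 = 171
Denominator: 148 + 23 + 71 + 15 = 257
COOP2 = 171 / 257 = 0.6654

66.5%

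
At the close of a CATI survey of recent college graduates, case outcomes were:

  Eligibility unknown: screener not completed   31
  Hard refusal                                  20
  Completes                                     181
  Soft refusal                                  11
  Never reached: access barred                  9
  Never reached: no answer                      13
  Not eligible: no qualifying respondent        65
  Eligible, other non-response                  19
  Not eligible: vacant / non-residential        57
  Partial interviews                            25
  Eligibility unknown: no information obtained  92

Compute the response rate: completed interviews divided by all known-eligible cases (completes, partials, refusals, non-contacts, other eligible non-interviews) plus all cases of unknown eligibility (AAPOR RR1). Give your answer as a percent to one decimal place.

Refusals = 20 + 11 = 31
Never reached = 13 + 9 = 22
Undetermined eligibility = 31 + 92 = 123
Not eligible = 65 + 57 = 122
Numerator = 181
Denominator = 181 + 25 + 31 + 22 + 19 + 123 = 401
RR1 = 181 / 401 = 0.4514

45.1%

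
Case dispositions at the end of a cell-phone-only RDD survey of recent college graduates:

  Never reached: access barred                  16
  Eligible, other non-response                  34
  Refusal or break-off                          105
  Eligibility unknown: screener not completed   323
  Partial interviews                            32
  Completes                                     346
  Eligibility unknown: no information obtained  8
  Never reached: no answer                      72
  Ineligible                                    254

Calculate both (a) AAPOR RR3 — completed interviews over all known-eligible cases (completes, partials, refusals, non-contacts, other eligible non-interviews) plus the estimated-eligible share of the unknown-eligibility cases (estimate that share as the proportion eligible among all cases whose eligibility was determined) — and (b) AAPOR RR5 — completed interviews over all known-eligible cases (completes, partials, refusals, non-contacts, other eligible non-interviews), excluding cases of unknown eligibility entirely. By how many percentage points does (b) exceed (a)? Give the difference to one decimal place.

15.9

No contact after all attempts = 72 + 16 = 88
Unknown eligibility = 323 + 8 = 331
Numerator → 346
Known eligible → 346 + 32 + 105 + 88 + 34 = 605
e = 605 / (605 + 254) = 605 / 859 = 0.7043
Eligible share of unknowns → 0.7043 × 331 = 233.12
Denom → 605 + 233.12 = 838.12
RR3 = 346 / 838.12 = 0.4128
Denom → 346 + 32 + 105 + 88 + 34 = 605
RR5 = 346 / 605 = 0.5719
Difference = 57.19 − 41.28 = 15.91 percentage points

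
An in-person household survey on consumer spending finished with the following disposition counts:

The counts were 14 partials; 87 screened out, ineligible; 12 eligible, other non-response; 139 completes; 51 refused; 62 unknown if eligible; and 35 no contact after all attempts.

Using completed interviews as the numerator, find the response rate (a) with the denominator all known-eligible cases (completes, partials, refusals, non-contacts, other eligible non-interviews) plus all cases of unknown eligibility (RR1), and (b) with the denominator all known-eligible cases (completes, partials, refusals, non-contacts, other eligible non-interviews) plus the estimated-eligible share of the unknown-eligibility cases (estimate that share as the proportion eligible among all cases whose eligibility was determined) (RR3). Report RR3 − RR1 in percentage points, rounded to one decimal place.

2.4

Top → 139
Denominator → 139 + 14 + 51 + 35 + 12 + 62 = 313
RR1 = 139 / 313 = 0.4441
Known eligible → 139 + 14 + 51 + 35 + 12 = 251
e = 251 / (251 + 87) = 251 / 338 = 0.7426
Eligible share of unknowns → 0.7426 × 62 = 46.04
Denominator → 251 + 46.04 = 297.04
RR3 = 139 / 297.04 = 0.4680
Difference = 46.80 − 44.41 = 2.39 percentage points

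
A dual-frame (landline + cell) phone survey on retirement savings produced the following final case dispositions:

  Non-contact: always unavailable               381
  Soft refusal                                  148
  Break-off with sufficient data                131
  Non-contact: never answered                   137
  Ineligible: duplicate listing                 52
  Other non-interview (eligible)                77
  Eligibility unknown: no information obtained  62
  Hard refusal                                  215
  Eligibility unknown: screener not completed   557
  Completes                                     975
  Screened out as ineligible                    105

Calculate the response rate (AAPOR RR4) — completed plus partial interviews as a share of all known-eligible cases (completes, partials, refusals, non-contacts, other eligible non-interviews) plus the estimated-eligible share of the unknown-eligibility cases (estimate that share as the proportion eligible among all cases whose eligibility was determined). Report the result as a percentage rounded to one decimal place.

41.9%

Refusals = 215 + 148 = 363
No contact after all attempts = 137 + 381 = 518
Unknown eligibility = 557 + 62 = 619
Not eligible = 105 + 52 = 157
Num = 975 + 131 = 1106
Determined eligible = 975 + 131 + 363 + 518 + 77 = 2064
e = 2064 / (2064 + 157) = 2064 / 2221 = 0.9293
Eligible share of unknowns = 0.9293 × 619 = 575.24
Denominator = 2064 + 575.24 = 2639.24
RR4 = 1106 / 2639.24 = 0.4191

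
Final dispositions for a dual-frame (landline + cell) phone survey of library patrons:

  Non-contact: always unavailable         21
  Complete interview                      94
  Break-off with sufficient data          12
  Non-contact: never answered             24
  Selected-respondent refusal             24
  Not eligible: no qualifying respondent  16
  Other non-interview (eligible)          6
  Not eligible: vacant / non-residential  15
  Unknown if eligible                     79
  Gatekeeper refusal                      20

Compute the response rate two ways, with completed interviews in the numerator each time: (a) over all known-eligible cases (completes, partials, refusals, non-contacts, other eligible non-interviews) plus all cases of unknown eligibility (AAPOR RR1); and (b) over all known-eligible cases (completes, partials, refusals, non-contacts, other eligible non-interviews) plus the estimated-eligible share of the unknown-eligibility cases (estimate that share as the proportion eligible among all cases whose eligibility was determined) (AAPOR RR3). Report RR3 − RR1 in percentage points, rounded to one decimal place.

1.3

Refusal or break-off = 20 + 24 = 44
No answer / not reached = 24 + 21 = 45
Not eligible = 16 + 15 = 31
Num: 94
Denom: 94 + 12 + 44 + 45 + 6 + 79 = 280
RR1 = 94 / 280 = 0.3357
Eligible (known): 94 + 12 + 44 + 45 + 6 = 201
e = 201 / (201 + 31) = 201 / 232 = 0.8664
Estimated eligible among unknowns: 0.8664 × 79 = 68.45
Denom: 201 + 68.45 = 269.45
RR3 = 94 / 269.45 = 0.3489
Difference = 34.89 − 33.57 = 1.32 percentage points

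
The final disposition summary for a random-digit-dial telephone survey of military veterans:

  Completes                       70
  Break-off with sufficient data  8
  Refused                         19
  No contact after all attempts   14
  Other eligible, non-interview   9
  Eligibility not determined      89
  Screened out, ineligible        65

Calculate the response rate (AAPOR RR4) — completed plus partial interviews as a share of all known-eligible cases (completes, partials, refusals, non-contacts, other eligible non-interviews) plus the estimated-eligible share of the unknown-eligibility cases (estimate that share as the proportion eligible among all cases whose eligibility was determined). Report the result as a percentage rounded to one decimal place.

Numerator: 70 + 8 = 78
Known eligible: 70 + 8 + 19 + 14 + 9 = 120
e = 120 / (120 + 65) = 120 / 185 = 0.6486
e × U: 0.6486 × 89 = 57.73
Base: 120 + 57.73 = 177.73
RR4 = 78 / 177.73 = 0.4389

43.9%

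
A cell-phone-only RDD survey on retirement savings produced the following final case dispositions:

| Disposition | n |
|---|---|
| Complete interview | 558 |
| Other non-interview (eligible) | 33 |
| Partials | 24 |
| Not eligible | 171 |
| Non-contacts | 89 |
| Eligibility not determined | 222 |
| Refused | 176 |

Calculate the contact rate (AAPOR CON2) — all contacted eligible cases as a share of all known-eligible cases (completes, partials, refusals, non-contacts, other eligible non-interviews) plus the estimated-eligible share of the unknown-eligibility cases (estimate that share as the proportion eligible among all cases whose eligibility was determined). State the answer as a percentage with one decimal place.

Numerator → 558 + 24 + 176 + 33 = 791
Determined eligible → 558 + 24 + 176 + 89 + 33 = 880
e = 880 / (880 + 171) = 880 / 1051 = 0.8373
Eligible share of unknowns → 0.8373 × 222 = 185.88
Denominator → 880 + 185.88 = 1065.88
CON2 = 791 / 1065.88 = 0.7421

74.2%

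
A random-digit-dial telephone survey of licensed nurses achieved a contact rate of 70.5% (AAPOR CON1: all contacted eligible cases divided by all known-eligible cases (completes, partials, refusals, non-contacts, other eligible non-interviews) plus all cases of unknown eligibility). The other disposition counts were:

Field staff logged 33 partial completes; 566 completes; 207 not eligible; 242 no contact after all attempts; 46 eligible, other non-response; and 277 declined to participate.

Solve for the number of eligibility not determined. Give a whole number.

Top → 566 + 33 + 277 + 46 = 922
CON1 = 922 / D = 0.705
D = 922 / 0.705 = 1307.8
Remaining denominator categories sum to 1164
eligibility not determined = 1307.8 − 1164 ≈ 144

144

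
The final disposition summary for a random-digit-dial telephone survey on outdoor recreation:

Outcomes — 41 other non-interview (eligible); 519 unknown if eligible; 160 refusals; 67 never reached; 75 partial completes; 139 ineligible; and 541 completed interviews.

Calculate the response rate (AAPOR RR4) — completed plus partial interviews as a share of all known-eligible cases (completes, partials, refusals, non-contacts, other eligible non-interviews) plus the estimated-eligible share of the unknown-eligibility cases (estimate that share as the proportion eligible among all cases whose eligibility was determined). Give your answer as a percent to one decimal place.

Top = 541 + 75 = 616
Known eligible = 541 + 75 + 160 + 67 + 41 = 884
e = 884 / (884 + 139) = 884 / 1023 = 0.8641
Estimated eligible among unknowns = 0.8641 × 519 = 448.47
Denominator = 884 + 448.47 = 1332.47
RR4 = 616 / 1332.47 = 0.4623

46.2%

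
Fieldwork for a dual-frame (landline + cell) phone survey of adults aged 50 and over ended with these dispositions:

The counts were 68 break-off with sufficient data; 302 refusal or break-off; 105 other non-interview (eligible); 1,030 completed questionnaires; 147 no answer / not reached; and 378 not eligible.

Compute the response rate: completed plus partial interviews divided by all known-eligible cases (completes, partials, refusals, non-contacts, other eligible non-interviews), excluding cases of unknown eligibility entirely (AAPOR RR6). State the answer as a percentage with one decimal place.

66.5%

Numerator → 1030 + 68 = 1098
Denom → 1030 + 68 + 302 + 147 + 105 = 1652
RR6 = 1098 / 1652 = 0.6646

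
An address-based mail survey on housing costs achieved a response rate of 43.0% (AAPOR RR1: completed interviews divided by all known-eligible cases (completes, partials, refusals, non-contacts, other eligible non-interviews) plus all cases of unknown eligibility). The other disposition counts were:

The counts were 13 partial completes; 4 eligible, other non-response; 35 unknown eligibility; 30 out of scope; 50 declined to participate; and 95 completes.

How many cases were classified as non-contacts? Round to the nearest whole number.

24

RR1 = 95 / D = 0.430
D = 95 / 0.430 = 220.9
Other denominator terms total 197
non-contacts = 220.9 − 197 ≈ 24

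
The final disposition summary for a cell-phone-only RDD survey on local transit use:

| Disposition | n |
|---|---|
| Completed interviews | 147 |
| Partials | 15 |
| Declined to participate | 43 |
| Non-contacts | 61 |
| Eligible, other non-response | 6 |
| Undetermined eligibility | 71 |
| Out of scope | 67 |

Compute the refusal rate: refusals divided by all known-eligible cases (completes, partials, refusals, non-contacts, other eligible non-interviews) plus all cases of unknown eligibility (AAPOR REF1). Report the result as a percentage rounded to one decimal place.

Num = 43
Base = 147 + 15 + 43 + 61 + 6 + 71 = 343
REF1 = 43 / 343 = 0.1254

12.5%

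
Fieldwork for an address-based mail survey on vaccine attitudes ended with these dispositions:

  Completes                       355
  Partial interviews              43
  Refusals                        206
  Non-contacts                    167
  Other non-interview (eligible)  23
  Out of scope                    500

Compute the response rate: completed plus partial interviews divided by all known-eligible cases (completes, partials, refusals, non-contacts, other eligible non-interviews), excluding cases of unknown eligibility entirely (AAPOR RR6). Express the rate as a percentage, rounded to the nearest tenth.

50.1%

Numerator = 355 + 43 = 398
Denom = 355 + 43 + 206 + 167 + 23 = 794
RR6 = 398 / 794 = 0.5013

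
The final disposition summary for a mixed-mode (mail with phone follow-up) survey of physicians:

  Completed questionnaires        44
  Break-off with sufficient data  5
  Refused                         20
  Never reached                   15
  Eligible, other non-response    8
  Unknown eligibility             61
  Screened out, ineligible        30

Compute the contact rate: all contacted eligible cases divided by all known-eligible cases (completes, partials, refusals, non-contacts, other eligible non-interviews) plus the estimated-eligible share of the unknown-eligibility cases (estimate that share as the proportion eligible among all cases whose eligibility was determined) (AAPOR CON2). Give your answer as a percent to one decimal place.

Numerator = 44 + 5 + 20 + 8 = 77
Determined eligible = 44 + 5 + 20 + 15 + 8 = 92
e = 92 / (92 + 30) = 92 / 122 = 0.7541
Estimated eligible among unknowns = 0.7541 × 61 = 46.00
Denominator = 92 + 46.00 = 138.00
CON2 = 77 / 138.00 = 0.5580

55.8%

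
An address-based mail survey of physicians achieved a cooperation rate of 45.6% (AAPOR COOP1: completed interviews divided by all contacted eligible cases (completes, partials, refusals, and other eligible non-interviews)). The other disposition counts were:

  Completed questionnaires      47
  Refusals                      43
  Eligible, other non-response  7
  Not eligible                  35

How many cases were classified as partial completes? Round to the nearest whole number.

6

COOP1 = 47 / D = 0.456
D = 47 / 0.456 = 103.1
Remaining denominator categories sum to 97
partial completes = 103.1 − 97 ≈ 6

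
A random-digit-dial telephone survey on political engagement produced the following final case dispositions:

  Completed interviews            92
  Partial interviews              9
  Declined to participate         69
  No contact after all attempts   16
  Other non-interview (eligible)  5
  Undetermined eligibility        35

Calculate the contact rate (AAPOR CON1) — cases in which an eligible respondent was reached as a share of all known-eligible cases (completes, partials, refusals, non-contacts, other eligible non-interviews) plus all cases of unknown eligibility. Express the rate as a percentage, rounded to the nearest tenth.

77.4%

Numerator = 92 + 9 + 69 + 5 = 175
Denominator = 92 + 9 + 69 + 16 + 5 + 35 = 226
CON1 = 175 / 226 = 0.7743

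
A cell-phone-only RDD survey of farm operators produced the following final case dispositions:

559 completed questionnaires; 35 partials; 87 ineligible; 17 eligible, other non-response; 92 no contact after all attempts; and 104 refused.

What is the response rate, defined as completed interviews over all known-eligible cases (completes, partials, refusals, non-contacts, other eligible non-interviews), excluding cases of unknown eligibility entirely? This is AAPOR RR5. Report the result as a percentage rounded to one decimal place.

Num → 559
Denominator → 559 + 35 + 104 + 92 + 17 = 807
RR5 = 559 / 807 = 0.6927

69.3%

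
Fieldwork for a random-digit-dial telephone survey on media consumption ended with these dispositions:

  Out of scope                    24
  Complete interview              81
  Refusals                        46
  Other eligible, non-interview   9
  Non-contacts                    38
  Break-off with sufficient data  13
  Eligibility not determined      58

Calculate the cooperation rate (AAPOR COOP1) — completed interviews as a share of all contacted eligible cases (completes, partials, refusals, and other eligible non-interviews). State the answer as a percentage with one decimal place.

Numerator: 81
Denominator: 81 + 13 + 46 + 9 = 149
COOP1 = 81 / 149 = 0.5436

54.4%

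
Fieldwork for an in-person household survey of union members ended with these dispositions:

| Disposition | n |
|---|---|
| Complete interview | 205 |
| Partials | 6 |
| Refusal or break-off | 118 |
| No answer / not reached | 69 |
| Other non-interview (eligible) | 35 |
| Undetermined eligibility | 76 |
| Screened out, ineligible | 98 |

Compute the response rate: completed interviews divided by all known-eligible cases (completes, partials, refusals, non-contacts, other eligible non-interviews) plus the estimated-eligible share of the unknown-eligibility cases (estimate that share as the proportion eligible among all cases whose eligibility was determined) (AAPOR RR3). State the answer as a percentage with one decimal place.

Top → 205
Determined eligible → 205 + 6 + 118 + 69 + 35 = 433
e = 433 / (433 + 98) = 433 / 531 = 0.8154
Estimated eligible among unknowns → 0.8154 × 76 = 61.97
Denom → 433 + 61.97 = 494.97
RR3 = 205 / 494.97 = 0.4142

41.4%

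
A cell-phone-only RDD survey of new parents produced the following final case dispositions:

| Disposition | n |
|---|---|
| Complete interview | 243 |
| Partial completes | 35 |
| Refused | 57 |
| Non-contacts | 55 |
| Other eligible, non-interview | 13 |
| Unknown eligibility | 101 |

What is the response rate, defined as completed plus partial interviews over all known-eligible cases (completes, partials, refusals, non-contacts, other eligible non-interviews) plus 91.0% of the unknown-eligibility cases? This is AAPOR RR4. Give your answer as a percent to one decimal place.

Top: 243 + 35 = 278
Eligible (known): 243 + 35 + 57 + 55 + 13 = 403
Eligible share of unknowns: 0.9100 × 101 = 91.91
Base: 403 + 91.91 = 494.91
RR4 = 278 / 494.91 = 0.5617

56.2%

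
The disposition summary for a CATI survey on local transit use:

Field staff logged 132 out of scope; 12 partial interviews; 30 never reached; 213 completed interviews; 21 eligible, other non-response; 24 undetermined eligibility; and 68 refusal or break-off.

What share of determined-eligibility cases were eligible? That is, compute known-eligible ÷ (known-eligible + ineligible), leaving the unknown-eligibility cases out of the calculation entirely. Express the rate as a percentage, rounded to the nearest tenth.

72.3%

Eligible (known) = 213 + 12 + 68 + 30 + 21 = 344
e = 344 / (344 + 132) = 344 / 476 = 0.7227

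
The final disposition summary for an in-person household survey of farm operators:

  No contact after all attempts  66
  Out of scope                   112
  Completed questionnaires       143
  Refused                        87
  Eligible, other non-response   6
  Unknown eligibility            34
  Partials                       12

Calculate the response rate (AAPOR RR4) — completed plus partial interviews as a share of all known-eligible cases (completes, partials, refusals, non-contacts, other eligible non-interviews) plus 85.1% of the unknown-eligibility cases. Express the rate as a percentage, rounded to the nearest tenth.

45.2%

Num: 143 + 12 = 155
Eligible (known): 143 + 12 + 87 + 66 + 6 = 314
e × U: 0.8510 × 34 = 28.93
Base: 314 + 28.93 = 342.93
RR4 = 155 / 342.93 = 0.4520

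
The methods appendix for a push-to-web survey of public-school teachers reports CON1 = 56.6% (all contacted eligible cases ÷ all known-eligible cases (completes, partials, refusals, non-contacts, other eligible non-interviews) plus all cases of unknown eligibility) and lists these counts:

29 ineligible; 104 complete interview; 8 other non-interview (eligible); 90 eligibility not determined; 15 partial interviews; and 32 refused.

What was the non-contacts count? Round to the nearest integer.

Top = 104 + 15 + 32 + 8 = 159
CON1 = 159 / D = 0.566
D = 159 / 0.566 = 280.9
Other denominator terms total 249
non-contacts = 280.9 − 249 ≈ 32

32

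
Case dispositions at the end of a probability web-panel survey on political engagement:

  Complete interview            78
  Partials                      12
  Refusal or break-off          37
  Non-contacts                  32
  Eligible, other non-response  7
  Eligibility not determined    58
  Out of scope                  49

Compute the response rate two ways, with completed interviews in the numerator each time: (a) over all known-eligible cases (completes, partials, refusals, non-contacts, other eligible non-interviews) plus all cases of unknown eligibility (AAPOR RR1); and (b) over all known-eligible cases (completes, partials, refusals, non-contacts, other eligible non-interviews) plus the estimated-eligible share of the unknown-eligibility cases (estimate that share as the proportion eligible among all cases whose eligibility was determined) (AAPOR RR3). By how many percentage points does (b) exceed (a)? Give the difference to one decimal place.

Top: 78
Base: 78 + 12 + 37 + 32 + 7 + 58 = 224
RR1 = 78 / 224 = 0.3482
Determined eligible: 78 + 12 + 37 + 32 + 7 = 166
e = 166 / (166 + 49) = 166 / 215 = 0.7721
Estimated eligible among unknowns: 0.7721 × 58 = 44.78
Base: 166 + 44.78 = 210.78
RR3 = 78 / 210.78 = 0.3701
Difference = 37.01 − 34.82 = 2.19 percentage points

2.2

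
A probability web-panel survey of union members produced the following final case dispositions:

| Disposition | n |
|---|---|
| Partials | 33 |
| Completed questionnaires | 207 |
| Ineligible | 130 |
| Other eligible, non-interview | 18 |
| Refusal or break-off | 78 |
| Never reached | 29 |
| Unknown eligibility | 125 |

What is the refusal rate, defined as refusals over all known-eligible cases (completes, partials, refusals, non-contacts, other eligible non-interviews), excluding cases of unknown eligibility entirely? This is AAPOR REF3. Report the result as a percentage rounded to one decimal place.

Top: 78
Denominator: 207 + 33 + 78 + 29 + 18 = 365
REF3 = 78 / 365 = 0.2137

21.4%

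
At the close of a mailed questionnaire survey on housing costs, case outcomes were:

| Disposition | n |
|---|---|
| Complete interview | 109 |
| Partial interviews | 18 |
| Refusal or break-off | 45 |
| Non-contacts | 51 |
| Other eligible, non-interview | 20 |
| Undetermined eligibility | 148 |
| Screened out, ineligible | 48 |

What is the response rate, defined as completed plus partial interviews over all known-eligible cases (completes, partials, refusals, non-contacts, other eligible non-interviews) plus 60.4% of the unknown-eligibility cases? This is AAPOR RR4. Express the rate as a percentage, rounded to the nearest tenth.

Num = 109 + 18 = 127
Known eligible = 109 + 18 + 45 + 51 + 20 = 243
Estimated eligible among unknowns = 0.6040 × 148 = 89.39
Base = 243 + 89.39 = 332.39
RR4 = 127 / 332.39 = 0.3821

38.2%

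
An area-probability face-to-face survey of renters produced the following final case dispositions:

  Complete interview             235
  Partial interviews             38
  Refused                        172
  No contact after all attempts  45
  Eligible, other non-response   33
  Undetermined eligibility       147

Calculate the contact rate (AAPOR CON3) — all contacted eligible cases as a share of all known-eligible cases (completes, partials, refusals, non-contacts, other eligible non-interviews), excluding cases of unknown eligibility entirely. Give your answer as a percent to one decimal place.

Numerator = 235 + 38 + 172 + 33 = 478
Denominator = 235 + 38 + 172 + 45 + 33 = 523
CON3 = 478 / 523 = 0.9140

91.4%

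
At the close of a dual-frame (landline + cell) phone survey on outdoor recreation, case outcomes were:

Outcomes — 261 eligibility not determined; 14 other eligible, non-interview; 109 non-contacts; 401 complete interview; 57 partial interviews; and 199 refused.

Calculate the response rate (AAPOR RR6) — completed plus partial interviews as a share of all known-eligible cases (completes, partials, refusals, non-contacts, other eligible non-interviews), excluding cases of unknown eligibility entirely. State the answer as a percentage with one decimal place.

Num → 401 + 57 = 458
Denominator → 401 + 57 + 199 + 109 + 14 = 780
RR6 = 458 / 780 = 0.5872

58.7%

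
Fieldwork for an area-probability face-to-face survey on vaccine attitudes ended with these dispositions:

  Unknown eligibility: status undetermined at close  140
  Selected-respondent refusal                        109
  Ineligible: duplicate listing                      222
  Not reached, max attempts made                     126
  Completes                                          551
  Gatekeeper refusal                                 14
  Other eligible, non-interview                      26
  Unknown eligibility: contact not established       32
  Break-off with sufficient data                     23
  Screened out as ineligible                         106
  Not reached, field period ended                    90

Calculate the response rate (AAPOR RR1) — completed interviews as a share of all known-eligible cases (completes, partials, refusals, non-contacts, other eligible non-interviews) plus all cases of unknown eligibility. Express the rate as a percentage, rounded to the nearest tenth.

49.6%

Refusal or break-off = 14 + 109 = 123
No answer / not reached = 90 + 126 = 216
Unknown if eligible = 32 + 140 = 172
Not eligible = 106 + 222 = 328
Numerator: 551
Denominator: 551 + 23 + 123 + 216 + 26 + 172 = 1111
RR1 = 551 / 1111 = 0.4959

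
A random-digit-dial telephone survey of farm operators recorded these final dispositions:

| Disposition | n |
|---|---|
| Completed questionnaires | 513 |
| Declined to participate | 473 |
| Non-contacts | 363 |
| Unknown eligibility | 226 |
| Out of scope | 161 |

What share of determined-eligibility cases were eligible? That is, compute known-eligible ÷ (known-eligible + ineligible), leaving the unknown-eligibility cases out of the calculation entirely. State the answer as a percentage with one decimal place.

Determined eligible: 513 + 473 + 363 = 1349
e = 1349 / (1349 + 161) = 1349 / 1510 = 0.8934

89.3%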